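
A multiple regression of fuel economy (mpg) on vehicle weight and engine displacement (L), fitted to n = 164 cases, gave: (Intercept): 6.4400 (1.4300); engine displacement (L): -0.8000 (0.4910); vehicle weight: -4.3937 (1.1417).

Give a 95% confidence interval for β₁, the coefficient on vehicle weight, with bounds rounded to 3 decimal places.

Read off: b = -4.3937, SE = 1.1417 for vehicle weight.
df = n − k − 1 = 164 − 2 − 1 = 161.
t* = t_{0.025, 161} = 1.974808.
Margin = t* × SE = 1.974808 × 1.1417 = 2.25464.
CI: -4.3937 ± 2.25464 → (-6.648, -2.139).

(-6.648, -2.139)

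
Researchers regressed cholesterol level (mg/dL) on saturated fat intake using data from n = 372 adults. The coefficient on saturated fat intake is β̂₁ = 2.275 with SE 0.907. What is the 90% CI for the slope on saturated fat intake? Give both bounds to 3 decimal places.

df = n − 2 = 372 − 2 = 370.
t* = t_{0.05, 370} = 1.648982.
Margin = t* × SE = 1.648982 × 0.907 = 1.49563.
CI: 2.275 ± 1.49563 → (0.779, 3.771).
With 90% confidence, each one-unit increase in saturated fat intake is associated with a change of between 0.779 and 3.771 mg/dL in cholesterol level.

(0.779, 3.771)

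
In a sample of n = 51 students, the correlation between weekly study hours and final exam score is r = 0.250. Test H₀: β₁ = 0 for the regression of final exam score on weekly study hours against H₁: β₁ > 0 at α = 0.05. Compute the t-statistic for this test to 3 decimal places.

t = 1.807

t = r·√(n − 2)/√(1 − r²) = 0.250·√49/√0.9375 = 1.807.
df = n − 2 = 49.
One-sided p ≈ 0.0384, which is < 0.05, so reject H₀.
There is evidence of a linear association between weekly study hours and final exam score.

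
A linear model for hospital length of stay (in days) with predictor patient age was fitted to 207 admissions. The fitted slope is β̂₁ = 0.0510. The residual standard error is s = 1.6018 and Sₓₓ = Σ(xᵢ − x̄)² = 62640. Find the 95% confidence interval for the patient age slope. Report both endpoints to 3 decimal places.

SE(β̂₁) = s/√Sₓₓ = 1.6018/√62640 = 0.00640004.
df = n − 2 = 205.
t* = t_{0.025, 205} = 1.971603.
Margin = t* × SE = 1.971603 × 0.00640004 = 0.01262.
CI: 0.0510 ± 0.01262 → (0.038, 0.064).
With 95% confidence, each one-unit increase in patient age is associated with a change of between 0.038 and 0.064 days in hospital length of stay.

(0.038, 0.064)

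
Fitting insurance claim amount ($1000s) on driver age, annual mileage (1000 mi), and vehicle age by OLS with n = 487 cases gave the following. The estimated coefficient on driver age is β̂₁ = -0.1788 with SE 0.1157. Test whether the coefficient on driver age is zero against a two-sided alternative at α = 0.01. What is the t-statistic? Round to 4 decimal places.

H₀: β₁ = 0 vs H₁: β₁ ≠ 0.
t = (β̂₁ − β₁⁰)/SE = -0.1788 / 0.1157 = -1.5454.
df = n − k − 1 = 487 − 3 − 1 = 483.
Two-sided p ≈ 0.1229, which is ≥ 0.01, so fail to reject H₀.
The data do not give significant evidence of an association between driver age and insurance claim amount, after adjusting for the other predictors.

t = -1.5454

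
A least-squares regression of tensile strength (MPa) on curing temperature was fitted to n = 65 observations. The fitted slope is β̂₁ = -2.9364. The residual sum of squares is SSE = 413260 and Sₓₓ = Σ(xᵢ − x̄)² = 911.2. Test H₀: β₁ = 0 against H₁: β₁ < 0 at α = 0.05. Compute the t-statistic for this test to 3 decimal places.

MSE = SSE/(n − 2) = 413260/63 = 6559.68.
SE(β̂₁) = √(MSE/Sₓₓ) = √(6559.68/911.2) = 2.68309.
t = -2.9364 / 2.68309 = -1.094.
df = n − 2 = 63.
One-sided p ≈ 0.1390, which is ≥ 0.05, so fail to reject H₀.
The data do not give significant evidence that the true slope on curing temperature is negative.

t = -1.094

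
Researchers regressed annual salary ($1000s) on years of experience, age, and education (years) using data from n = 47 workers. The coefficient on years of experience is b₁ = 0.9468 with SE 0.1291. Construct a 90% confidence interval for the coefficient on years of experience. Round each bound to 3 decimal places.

df = n − k − 1 = 47 − 3 − 1 = 43.
t* = t_{0.05, 43} = 1.681071.
Margin = t* × SE = 1.681071 × 0.1291 = 0.21703.
CI: 0.9468 ± 0.21703 → (0.730, 1.164).
With 90% confidence, each one-unit increase in years of experience is associated with a change of between 0.730 and 1.164 $1000s in annual salary, holding the other predictors fixed.

(0.730, 1.164)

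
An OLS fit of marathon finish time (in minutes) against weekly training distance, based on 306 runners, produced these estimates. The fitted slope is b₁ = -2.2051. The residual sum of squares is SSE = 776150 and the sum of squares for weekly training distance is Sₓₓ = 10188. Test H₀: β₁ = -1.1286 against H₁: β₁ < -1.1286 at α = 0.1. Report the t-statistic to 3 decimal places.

MSE = SSE/(n − 2) = 776150/304 = 2553.12.
SE(b₁) = √(MSE/Sₓₓ) = √(2553.12/10188) = 0.500601.
t = (-2.2051 − (-1.1286)) / 0.500601 = -2.150.
df = n − 2 = 304.
One-sided p ≈ 0.0162, which is < 0.1, so reject H₀.
There is evidence that the true slope on weekly training distance is below -1.1286 minutes per unit.

t = -2.150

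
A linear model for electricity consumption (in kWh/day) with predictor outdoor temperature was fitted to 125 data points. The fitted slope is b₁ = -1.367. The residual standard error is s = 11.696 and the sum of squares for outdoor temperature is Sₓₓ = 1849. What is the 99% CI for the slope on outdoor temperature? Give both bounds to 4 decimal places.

SE(b₁) = s/√Sₓₓ = 11.696/√1849 = 0.272.
df = n − 2 = 123.
t* = t_{0.005, 123} = 2.616392.
Margin = t* × SE = 2.616392 × 0.272 = 0.711659.
CI: -1.367 ± 0.711659 → (-2.0787, -0.6553).
With 99% confidence, each one-unit increase in outdoor temperature is associated with a change of between -2.0787 and -0.6553 kWh/day in electricity consumption.

(-2.0787, -0.6553)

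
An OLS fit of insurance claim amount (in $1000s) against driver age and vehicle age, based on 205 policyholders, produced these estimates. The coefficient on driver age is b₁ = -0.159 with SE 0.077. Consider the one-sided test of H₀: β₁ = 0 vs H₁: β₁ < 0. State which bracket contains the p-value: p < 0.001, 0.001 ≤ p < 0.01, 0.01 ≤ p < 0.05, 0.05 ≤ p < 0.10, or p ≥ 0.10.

t = -0.159 / 0.077 = -2.065.
df = n − k − 1 = 205 − 2 − 1 = 202.
One-sided p = P(T_{202} < t) ≈ 0.0201.
So 0.01 ≤ p < 0.05.

0.01 ≤ p < 0.05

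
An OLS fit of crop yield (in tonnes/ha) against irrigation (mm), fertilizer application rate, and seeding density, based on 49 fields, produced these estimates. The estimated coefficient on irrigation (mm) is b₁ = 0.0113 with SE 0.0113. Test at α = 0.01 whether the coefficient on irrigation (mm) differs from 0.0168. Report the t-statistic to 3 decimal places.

t = -0.487

H₀: β₁ = 0.0168 vs H₁: β₁ ≠ 0.0168.
t = (b₁ − β₁⁰)/SE = (0.0113 − 0.0168) / 0.0113 = -0.487.
df = n − k − 1 = 49 − 3 − 1 = 45.
Two-sided p ≈ 0.6288, which is ≥ 0.01, so fail to reject H₀.
The data are consistent with a true slope of 0.0168 tonnes/ha per unit of irrigation (mm), holding the other predictors fixed.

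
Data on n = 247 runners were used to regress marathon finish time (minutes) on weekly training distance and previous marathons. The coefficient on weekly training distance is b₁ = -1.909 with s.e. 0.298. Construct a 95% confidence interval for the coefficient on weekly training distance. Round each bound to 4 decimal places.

df = n − k − 1 = 247 − 2 − 1 = 244.
t* = t_{0.025, 244} = 1.969734.
Margin = t* × SE = 1.969734 × 0.298 = 0.586981.
CI: -1.909 ± 0.586981 → (-2.4960, -1.3220).
With 95% confidence, each one-unit increase in weekly training distance is associated with a change of between -2.4960 and -1.3220 minutes in marathon finish time, holding the other predictors fixed.

(-2.4960, -1.3220)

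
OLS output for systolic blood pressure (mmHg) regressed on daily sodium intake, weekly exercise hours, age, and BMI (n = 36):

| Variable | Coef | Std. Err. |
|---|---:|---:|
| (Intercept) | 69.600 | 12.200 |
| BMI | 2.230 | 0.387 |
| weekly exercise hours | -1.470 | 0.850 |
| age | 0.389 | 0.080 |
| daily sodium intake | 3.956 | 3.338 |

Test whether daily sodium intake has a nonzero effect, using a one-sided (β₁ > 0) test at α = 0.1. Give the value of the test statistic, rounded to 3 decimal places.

t = 1.185

Read off: b = 3.956, SE = 3.338 for daily sodium intake.
H₀: β₁ = 0 vs H₁: β₁ > 0.
t = 3.956 / 3.338 = 1.185.
df = n − k − 1 = 36 − 4 − 1 = 31.
One-sided p ≈ 0.1225, which is ≥ 0.1, so fail to reject H₀.
The data do not give significant evidence that the true slope on daily sodium intake is positive, holding the other predictors fixed.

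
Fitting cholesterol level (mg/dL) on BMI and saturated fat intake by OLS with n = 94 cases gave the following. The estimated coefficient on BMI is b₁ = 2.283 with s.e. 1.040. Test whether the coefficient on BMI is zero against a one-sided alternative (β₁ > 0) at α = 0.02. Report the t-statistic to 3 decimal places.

t = 2.195

H₀: β₁ = 0 vs H₁: β₁ > 0.
t = (b₁ − β₁⁰)/SE = 2.283 / 1.040 = 2.195.
df = n − k − 1 = 94 − 2 − 1 = 91.
One-sided p ≈ 0.0153, which is < 0.02, so reject H₀.
There is evidence that the true slope on BMI is positive, holding the other predictors fixed.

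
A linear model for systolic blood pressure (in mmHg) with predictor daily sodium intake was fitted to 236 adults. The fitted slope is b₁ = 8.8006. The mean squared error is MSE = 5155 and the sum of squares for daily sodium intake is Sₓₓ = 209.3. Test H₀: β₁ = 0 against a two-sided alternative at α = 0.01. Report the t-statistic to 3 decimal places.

t = 1.773

SE(b₁) = √(MSE/Sₓₓ) = √(5155/209.3) = 4.96283.
t = 8.8006 / 4.96283 = 1.773.
df = n − 2 = 234.
Two-sided p ≈ 0.0775, which is ≥ 0.01, so fail to reject H₀.
The data do not give significant evidence of an association between daily sodium intake and systolic blood pressure.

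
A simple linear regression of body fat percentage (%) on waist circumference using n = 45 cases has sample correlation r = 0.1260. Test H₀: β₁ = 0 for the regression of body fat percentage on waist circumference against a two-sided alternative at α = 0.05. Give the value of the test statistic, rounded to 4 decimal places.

t = r·√(n − 2)/√(1 − r²) = 0.1260·√43/√0.984124 = 0.8329.
df = n − 2 = 43.
Two-sided p ≈ 0.4095, which is ≥ 0.05, so fail to reject H₀.
The data do not give significant evidence of a linear association between waist circumference and body fat percentage.

t = 0.8329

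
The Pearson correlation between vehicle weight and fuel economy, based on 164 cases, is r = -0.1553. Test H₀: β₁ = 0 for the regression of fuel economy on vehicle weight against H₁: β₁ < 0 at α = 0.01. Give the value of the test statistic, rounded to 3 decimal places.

t = -2.001

t = r·√(n − 2)/√(1 − r²) = -0.1553·√162/√0.975882 = -2.001.
df = n − 2 = 162.
One-sided p ≈ 0.0235, which is ≥ 0.01, so fail to reject H₀.
The data do not give significant evidence of a linear association between vehicle weight and fuel economy.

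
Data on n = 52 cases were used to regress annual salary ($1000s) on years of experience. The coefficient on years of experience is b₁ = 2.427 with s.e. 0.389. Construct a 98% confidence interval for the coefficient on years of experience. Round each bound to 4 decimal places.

(1.4921, 3.3619)

df = n − 2 = 52 − 2 = 50.
t* = t_{0.01, 50} = 2.403272.
Margin = t* × SE = 2.403272 × 0.389 = 0.934873.
CI: 2.427 ± 0.934873 → (1.4921, 3.3619).
With 98% confidence, each one-unit increase in years of experience is associated with a change of between 1.4921 and 3.3619 $1000s in annual salary.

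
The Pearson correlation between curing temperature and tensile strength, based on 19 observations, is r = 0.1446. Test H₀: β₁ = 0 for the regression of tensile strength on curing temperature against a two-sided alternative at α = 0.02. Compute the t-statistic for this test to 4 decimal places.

t = r·√(n − 2)/√(1 − r²) = 0.1446·√17/√0.979091 = 0.6025.
df = n − 2 = 17.
Two-sided p ≈ 0.5548, which is ≥ 0.02, so fail to reject H₀.
The data do not give significant evidence of a linear association between curing temperature and tensile strength.

t = 0.6025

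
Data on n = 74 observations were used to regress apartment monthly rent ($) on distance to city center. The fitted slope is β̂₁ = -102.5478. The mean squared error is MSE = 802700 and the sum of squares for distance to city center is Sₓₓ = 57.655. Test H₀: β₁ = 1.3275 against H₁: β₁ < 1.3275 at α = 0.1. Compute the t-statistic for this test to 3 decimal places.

SE(β̂₁) = √(MSE/Sₓₓ) = √(802700/57.655) = 117.994.
t = (-102.5478 − 1.3275) / 117.994 = -0.880.
df = n − 2 = 72.
One-sided p ≈ 0.1908, which is ≥ 0.1, so fail to reject H₀.
The data do not give significant evidence that the true slope on distance to city center is below 1.3275 $ per unit.

t = -0.880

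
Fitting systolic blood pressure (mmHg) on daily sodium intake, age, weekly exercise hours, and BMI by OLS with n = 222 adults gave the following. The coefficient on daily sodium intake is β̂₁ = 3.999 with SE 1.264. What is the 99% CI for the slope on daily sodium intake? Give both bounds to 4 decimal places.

df = n − k − 1 = 222 − 4 − 1 = 217.
t* = t_{0.005, 217} = 2.598675.
Margin = t* × SE = 2.598675 × 1.264 = 3.284725.
CI: 3.999 ± 3.284725 → (0.7143, 7.2837).
With 99% confidence, each one-unit increase in daily sodium intake is associated with a change of between 0.7143 and 7.2837 mmHg in systolic blood pressure, holding the other predictors fixed.

(0.7143, 7.2837)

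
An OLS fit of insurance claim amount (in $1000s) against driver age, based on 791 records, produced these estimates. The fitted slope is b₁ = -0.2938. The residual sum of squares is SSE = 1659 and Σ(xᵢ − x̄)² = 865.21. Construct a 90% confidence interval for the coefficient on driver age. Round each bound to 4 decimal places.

MSE = SSE/(n − 2) = 1659/789 = 2.10266.
SE(b₁) = √(MSE/Sₓₓ) = √(2.10266/865.21) = 0.0492974.
df = n − 2 = 789.
t* = t_{0.05, 789} = 1.646787.
Margin = t* × SE = 1.646787 × 0.0492974 = 0.081182.
CI: -0.2938 ± 0.081182 → (-0.3750, -0.2126).
With 90% confidence, each one-unit increase in driver age is associated with a change of between -0.3750 and -0.2126 $1000s in insurance claim amount.

(-0.3750, -0.2126)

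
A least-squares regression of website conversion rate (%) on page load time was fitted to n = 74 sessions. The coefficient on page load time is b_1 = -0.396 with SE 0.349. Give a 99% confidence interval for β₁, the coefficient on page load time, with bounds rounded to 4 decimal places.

df = n − 2 = 74 − 2 = 72.
t* = t_{0.005, 72} = 2.645852.
Margin = t* × SE = 2.645852 × 0.349 = 0.923402.
CI: -0.396 ± 0.923402 → (-1.3194, 0.5274).
With 99% confidence, each one-unit increase in page load time is associated with a change of between -1.3194 and 0.5274 % in website conversion rate.

(-1.3194, 0.5274)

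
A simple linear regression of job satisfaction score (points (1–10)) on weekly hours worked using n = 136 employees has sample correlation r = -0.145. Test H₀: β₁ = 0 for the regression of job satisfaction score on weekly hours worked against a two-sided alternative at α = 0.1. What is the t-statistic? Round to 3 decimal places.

t = r·√(n − 2)/√(1 − r²) = -0.145·√134/√0.978975 = -1.696.
df = n − 2 = 134.
Two-sided p ≈ 0.0921, which is < 0.1, so reject H₀.
There is evidence of a linear association between weekly hours worked and job satisfaction score.

t = -1.696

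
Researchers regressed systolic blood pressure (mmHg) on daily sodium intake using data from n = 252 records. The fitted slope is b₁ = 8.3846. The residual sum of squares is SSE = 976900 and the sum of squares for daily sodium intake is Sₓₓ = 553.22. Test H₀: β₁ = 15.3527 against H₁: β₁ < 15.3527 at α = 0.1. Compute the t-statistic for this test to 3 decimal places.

MSE = SSE/(n − 2) = 976900/250 = 3907.6.
SE(b₁) = √(MSE/Sₓₓ) = √(3907.6/553.22) = 2.6577.
t = (8.3846 − 15.3527) / 2.6577 = -2.622.
df = n − 2 = 250.
One-sided p ≈ 0.0046, which is < 0.1, so reject H₀.
There is evidence that the true slope on daily sodium intake is below 15.3527 mmHg per unit.

t = -2.622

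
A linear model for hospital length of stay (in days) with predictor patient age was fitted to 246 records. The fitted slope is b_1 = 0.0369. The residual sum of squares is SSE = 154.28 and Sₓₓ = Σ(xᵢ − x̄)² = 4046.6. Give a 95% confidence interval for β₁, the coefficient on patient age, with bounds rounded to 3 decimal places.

MSE = SSE/(n − 2) = 154.28/244 = 0.632295.
SE(b_1) = √(MSE/Sₓₓ) = √(0.632295/4046.6) = 0.0125001.
df = n − 2 = 244.
t* = t_{0.025, 244} = 1.969734.
Margin = t* × SE = 1.969734 × 0.0125001 = 0.02462.
CI: 0.0369 ± 0.02462 → (0.012, 0.062).
With 95% confidence, each one-unit increase in patient age is associated with a change of between 0.012 and 0.062 days in hospital length of stay.

(0.012, 0.062)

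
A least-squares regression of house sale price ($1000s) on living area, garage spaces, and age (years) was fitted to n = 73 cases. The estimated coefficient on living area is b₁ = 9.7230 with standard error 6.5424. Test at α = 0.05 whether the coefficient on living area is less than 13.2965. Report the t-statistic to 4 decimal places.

t = -0.5462

H₀: β₁ = 13.2965 vs H₁: β₁ < 13.2965.
t = (b₁ − β₁⁰)/SE = (9.7230 − 13.2965) / 6.5424 = -0.5462.
df = n − k − 1 = 73 − 3 − 1 = 69.
One-sided p ≈ 0.2933, which is ≥ 0.05, so fail to reject H₀.
The data do not give significant evidence that the true slope on living area is below 13.2965 $1000s per unit, holding the other predictors fixed.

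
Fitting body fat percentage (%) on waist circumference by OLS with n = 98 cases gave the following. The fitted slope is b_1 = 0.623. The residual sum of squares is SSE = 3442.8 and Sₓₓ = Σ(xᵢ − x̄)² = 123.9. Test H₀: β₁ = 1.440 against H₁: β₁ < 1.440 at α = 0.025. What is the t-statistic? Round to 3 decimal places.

t = -1.519

MSE = SSE/(n − 2) = 3442.8/96 = 35.8625.
SE(b_1) = √(MSE/Sₓₓ) = √(35.8625/123.9) = 0.538003.
t = (0.623 − 1.440) / 0.538003 = -1.519.
df = n − 2 = 96.
One-sided p ≈ 0.0661, which is ≥ 0.025, so fail to reject H₀.
The data do not give significant evidence that the true slope on waist circumference is below 1.440 % per unit.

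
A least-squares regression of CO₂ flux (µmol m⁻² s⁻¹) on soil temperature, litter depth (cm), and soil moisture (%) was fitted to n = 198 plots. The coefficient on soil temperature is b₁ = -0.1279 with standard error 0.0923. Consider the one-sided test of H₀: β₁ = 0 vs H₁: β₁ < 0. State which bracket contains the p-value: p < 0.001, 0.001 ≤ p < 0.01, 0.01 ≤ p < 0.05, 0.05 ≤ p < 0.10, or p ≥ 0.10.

0.05 ≤ p < 0.10

t = -0.1279 / 0.0923 = -1.386.
df = n − k − 1 = 198 − 3 − 1 = 194.
One-sided p = P(T_{194} < t) ≈ 0.0837.
So 0.05 ≤ p < 0.10.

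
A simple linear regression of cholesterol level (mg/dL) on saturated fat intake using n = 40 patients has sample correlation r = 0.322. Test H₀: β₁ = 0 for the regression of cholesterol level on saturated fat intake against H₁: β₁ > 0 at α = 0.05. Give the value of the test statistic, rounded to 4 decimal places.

t = 2.0966

t = r·√(n − 2)/√(1 − r²) = 0.322·√38/√0.896316 = 2.0966.
df = n − 2 = 38.
One-sided p ≈ 0.0214, which is < 0.05, so reject H₀.
There is evidence of a linear association between saturated fat intake and cholesterol level.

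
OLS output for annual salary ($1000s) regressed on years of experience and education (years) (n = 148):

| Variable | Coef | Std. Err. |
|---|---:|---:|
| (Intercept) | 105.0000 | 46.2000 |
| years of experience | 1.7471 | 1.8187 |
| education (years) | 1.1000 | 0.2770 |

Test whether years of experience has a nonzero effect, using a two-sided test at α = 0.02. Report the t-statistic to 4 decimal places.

t = 0.9606

Read off: b = 1.7471, SE = 1.8187 for years of experience.
H₀: β₁ = 0 vs H₁: β₁ ≠ 0.
t = 1.7471 / 1.8187 = 0.9606.
df = n − k − 1 = 148 − 2 − 1 = 145.
Two-sided p ≈ 0.3383, which is ≥ 0.02, so fail to reject H₀.
The data do not give significant evidence of an association between years of experience and annual salary, after adjusting for the other predictors.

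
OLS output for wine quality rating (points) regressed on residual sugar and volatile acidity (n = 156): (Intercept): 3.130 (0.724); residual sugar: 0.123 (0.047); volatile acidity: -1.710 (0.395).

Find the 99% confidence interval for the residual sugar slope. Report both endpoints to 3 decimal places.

Read off: b = 0.123, SE = 0.047 for residual sugar.
df = n − k − 1 = 156 − 2 − 1 = 153.
t* = t_{0.005, 153} = 2.608344.
Margin = t* × SE = 2.608344 × 0.047 = 0.12259.
CI: 0.123 ± 0.12259 → (0.000, 0.246).

(0.000, 0.246)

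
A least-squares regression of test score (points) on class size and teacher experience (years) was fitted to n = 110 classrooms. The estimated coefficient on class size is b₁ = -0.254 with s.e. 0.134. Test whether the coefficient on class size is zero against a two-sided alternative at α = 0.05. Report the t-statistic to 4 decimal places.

H₀: β₁ = 0 vs H₁: β₁ ≠ 0.
t = (b₁ − β₁⁰)/SE = -0.254 / 0.134 = -1.8955.
df = n − k − 1 = 110 − 2 − 1 = 107.
Two-sided p ≈ 0.0607, which is ≥ 0.05, so fail to reject H₀.
The data do not give significant evidence of an association between class size and test score, after adjusting for the other predictors.

t = -1.8955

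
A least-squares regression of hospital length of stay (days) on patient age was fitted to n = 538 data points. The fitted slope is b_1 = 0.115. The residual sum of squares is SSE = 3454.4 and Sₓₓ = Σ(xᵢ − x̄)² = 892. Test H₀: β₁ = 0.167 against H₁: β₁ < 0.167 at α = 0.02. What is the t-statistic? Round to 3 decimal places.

t = -0.612

MSE = SSE/(n − 2) = 3454.4/536 = 6.44478.
SE(b_1) = √(MSE/Sₓₓ) = √(6.44478/892) = 0.0850005.
t = (0.115 − 0.167) / 0.0850005 = -0.612.
df = n − 2 = 536.
One-sided p ≈ 0.2705, which is ≥ 0.02, so fail to reject H₀.
The data do not give significant evidence that the true slope on patient age is below 0.167 days per unit.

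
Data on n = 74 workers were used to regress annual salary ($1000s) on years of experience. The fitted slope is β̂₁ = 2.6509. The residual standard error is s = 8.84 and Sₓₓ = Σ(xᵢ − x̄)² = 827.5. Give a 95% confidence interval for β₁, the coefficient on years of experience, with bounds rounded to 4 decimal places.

SE(β̂₁) = s/√Sₓₓ = 8.84/√827.5 = 0.307304.
df = n − 2 = 72.
t* = t_{0.025, 72} = 1.993464.
Margin = t* × SE = 1.993464 × 0.307304 = 0.612599.
CI: 2.6509 ± 0.612599 → (2.0383, 3.2635).
With 95% confidence, each one-unit increase in years of experience is associated with a change of between 2.0383 and 3.2635 $1000s in annual salary.

(2.0383, 3.2635)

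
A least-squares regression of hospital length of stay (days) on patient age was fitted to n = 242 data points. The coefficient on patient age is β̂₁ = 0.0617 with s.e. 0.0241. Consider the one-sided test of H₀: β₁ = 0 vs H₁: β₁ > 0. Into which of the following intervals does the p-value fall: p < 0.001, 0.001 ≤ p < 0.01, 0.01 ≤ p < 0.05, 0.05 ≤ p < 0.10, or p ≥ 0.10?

0.001 ≤ p < 0.01

t = 0.0617 / 0.0241 = 2.560.
df = n − 2 = 242 − 2 = 240.
One-sided p = P(T_{240} > t) ≈ 0.0055.
So 0.001 ≤ p < 0.01.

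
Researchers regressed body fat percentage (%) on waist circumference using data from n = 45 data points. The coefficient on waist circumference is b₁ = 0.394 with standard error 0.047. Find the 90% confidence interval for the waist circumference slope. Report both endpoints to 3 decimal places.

df = n − 2 = 45 − 2 = 43.
t* = t_{0.05, 43} = 1.681071.
Margin = t* × SE = 1.681071 × 0.047 = 0.07901.
CI: 0.394 ± 0.07901 → (0.315, 0.473).
With 90% confidence, each one-unit increase in waist circumference is associated with a change of between 0.315 and 0.473 % in body fat percentage.

(0.315, 0.473)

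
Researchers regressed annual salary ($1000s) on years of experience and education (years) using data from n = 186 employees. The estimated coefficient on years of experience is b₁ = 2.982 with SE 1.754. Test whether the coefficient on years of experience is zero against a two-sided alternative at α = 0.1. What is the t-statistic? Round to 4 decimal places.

H₀: β₁ = 0 vs H₁: β₁ ≠ 0.
t = (b₁ − β₁⁰)/SE = 2.982 / 1.754 = 1.7001.
df = n − k − 1 = 186 − 2 − 1 = 183.
Two-sided p ≈ 0.0908, which is < 0.1, so reject H₀.
There is evidence that years of experience is associated with annual salary, holding the other predictors fixed.

t = 1.7001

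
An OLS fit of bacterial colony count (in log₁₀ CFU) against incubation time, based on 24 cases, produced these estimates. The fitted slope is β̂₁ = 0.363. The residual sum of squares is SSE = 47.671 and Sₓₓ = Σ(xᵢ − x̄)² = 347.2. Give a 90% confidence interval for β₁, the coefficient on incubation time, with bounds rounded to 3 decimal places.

(0.227, 0.499)

MSE = SSE/(n − 2) = 47.671/22 = 2.16686.
SE(β̂₁) = √(MSE/Sₓₓ) = √(2.16686/347.2) = 0.0789998.
df = n − 2 = 22.
t* = t_{0.05, 22} = 1.717144.
Margin = t* × SE = 1.717144 × 0.0789998 = 0.13565.
CI: 0.363 ± 0.13565 → (0.227, 0.499).
With 90% confidence, each one-unit increase in incubation time is associated with a change of between 0.227 and 0.499 log₁₀ CFU in bacterial colony count.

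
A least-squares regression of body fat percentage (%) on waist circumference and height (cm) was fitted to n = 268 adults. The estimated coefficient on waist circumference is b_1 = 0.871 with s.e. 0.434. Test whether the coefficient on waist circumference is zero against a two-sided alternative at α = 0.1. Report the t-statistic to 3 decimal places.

t = 2.007

H₀: β₁ = 0 vs H₁: β₁ ≠ 0.
t = (b_1 − β₁⁰)/SE = 0.871 / 0.434 = 2.007.
df = n − k − 1 = 268 − 2 − 1 = 265.
Two-sided p ≈ 0.0458, which is < 0.1, so reject H₀.
There is evidence that waist circumference is associated with body fat percentage, holding the other predictors fixed.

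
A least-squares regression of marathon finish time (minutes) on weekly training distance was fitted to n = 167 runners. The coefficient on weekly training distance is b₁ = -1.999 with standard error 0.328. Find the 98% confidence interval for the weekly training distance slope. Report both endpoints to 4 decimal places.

df = n − 2 = 167 − 2 = 165.
t* = t_{0.01, 165} = 2.34916.
Margin = t* × SE = 2.34916 × 0.328 = 0.770524.
CI: -1.999 ± 0.770524 → (-2.7695, -1.2285).
With 98% confidence, each one-unit increase in weekly training distance is associated with a change of between -2.7695 and -1.2285 minutes in marathon finish time.

(-2.7695, -1.2285)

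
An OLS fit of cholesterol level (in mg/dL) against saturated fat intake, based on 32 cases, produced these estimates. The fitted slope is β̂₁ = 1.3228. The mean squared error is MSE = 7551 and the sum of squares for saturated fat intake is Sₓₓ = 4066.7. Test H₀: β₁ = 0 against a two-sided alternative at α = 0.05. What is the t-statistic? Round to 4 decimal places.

SE(β̂₁) = √(MSE/Sₓₓ) = √(7551/4066.7) = 1.36264.
t = 1.3228 / 1.36264 = 0.9708.
df = n − 2 = 30.
Two-sided p ≈ 0.3394, which is ≥ 0.05, so fail to reject H₀.
The data do not give significant evidence of an association between saturated fat intake and cholesterol level.

t = 0.9708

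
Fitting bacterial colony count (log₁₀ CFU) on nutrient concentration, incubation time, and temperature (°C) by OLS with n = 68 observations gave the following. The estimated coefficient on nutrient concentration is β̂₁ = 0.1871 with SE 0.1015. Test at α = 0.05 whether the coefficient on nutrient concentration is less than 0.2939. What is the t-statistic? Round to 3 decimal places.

t = -1.052

H₀: β₁ = 0.2939 vs H₁: β₁ < 0.2939.
t = (β̂₁ − β₁⁰)/SE = (0.1871 − 0.2939) / 0.1015 = -1.052.
df = n − k − 1 = 68 − 3 − 1 = 64.
One-sided p ≈ 0.1483, which is ≥ 0.05, so fail to reject H₀.
The data do not give significant evidence that the true slope on nutrient concentration is below 0.2939 log₁₀ CFU per unit, holding the other predictors fixed.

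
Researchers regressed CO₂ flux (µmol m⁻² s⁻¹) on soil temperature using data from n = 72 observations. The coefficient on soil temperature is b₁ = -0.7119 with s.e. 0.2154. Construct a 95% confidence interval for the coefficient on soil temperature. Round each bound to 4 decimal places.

df = n − 2 = 72 − 2 = 70.
t* = t_{0.025, 70} = 1.994437.
Margin = t* × SE = 1.994437 × 0.2154 = 0.429602.
CI: -0.7119 ± 0.429602 → (-1.1415, -0.2823).
With 95% confidence, each one-unit increase in soil temperature is associated with a change of between -1.1415 and -0.2823 µmol m⁻² s⁻¹ in CO₂ flux.

(-1.1415, -0.2823)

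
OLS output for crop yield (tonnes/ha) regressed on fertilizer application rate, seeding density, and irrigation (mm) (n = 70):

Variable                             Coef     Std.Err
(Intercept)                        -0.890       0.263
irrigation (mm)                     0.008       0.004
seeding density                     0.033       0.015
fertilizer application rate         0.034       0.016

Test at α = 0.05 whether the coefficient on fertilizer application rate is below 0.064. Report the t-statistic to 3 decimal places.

Read off: b = 0.034, SE = 0.016 for fertilizer application rate.
H₀: β₁ = 0.064 vs H₁: β₁ < 0.064.
t = (0.034 − 0.064) / 0.016 = -1.875.
df = n − k − 1 = 70 − 3 − 1 = 66.
One-sided p ≈ 0.0326, which is < 0.05, so reject H₀.
There is evidence that the true slope on fertilizer application rate is below 0.064 tonnes/ha per unit, holding the other predictors fixed.

t = -1.875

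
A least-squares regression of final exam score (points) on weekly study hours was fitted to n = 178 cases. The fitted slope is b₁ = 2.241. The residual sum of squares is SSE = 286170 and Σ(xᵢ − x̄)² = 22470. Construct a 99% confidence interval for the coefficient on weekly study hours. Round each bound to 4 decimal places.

MSE = SSE/(n − 2) = 286170/176 = 1625.97.
SE(b₁) = √(MSE/Sₓₓ) = √(1625.97/22470) = 0.269001.
df = n − 2 = 176.
t* = t_{0.005, 176} = 2.604052.
Margin = t* × SE = 2.604052 × 0.269001 = 0.700493.
CI: 2.241 ± 0.700493 → (1.5405, 2.9415).
With 99% confidence, each one-unit increase in weekly study hours is associated with a change of between 1.5405 and 2.9415 points in final exam score.

(1.5405, 2.9415)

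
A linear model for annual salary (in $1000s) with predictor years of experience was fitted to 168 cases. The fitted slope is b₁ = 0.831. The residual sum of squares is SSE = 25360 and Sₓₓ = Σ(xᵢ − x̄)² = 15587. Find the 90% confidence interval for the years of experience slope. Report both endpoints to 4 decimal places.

(0.6672, 0.9948)

MSE = SSE/(n − 2) = 25360/166 = 152.771.
SE(b₁) = √(MSE/Sₓₓ) = √(152.771/15587) = 0.0990009.
df = n − 2 = 166.
t* = t_{0.05, 166} = 1.654085.
Margin = t* × SE = 1.654085 × 0.0990009 = 0.163756.
CI: 0.831 ± 0.163756 → (0.6672, 0.9948).
With 90% confidence, each one-unit increase in years of experience is associated with a change of between 0.6672 and 0.9948 $1000s in annual salary.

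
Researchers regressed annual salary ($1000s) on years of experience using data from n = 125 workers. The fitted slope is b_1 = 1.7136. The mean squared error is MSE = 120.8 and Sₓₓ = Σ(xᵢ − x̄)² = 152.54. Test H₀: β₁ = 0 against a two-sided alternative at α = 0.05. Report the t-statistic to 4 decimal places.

t = 1.9256

SE(b_1) = √(MSE/Sₓₓ) = √(120.8/152.54) = 0.889901.
t = 1.7136 / 0.889901 = 1.9256.
df = n − 2 = 123.
Two-sided p ≈ 0.0565, which is ≥ 0.05, so fail to reject H₀.
The data do not give significant evidence of an association between years of experience and annual salary.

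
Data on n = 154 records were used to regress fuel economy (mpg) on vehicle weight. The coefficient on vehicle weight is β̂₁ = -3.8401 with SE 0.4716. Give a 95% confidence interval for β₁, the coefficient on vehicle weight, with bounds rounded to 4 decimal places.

(-4.7718, -2.9084)

df = n − 2 = 154 − 2 = 152.
t* = t_{0.025, 152} = 1.975694.
Margin = t* × SE = 1.975694 × 0.4716 = 0.931737.
CI: -3.8401 ± 0.931737 → (-4.7718, -2.9084).
With 95% confidence, each one-unit increase in vehicle weight is associated with a change of between -4.7718 and -2.9084 mpg in fuel economy.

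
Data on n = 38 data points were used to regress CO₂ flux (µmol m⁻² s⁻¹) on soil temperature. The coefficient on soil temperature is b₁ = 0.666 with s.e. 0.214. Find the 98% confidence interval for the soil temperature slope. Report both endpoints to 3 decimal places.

df = n − 2 = 38 − 2 = 36.
t* = t_{0.01, 36} = 2.434494.
Margin = t* × SE = 2.434494 × 0.214 = 0.52098.
CI: 0.666 ± 0.52098 → (0.145, 1.187).
With 98% confidence, each one-unit increase in soil temperature is associated with a change of between 0.145 and 1.187 µmol m⁻² s⁻¹ in CO₂ flux.

(0.145, 1.187)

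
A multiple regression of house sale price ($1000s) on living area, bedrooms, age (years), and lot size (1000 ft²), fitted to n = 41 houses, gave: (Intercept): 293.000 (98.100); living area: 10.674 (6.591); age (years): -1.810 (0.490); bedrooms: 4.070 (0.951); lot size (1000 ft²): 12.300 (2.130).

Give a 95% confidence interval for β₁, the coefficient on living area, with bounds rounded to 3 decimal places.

(-2.693, 24.041)

Read off: b = 10.674, SE = 6.591 for living area.
df = n − k − 1 = 41 − 4 − 1 = 36.
t* = t_{0.025, 36} = 2.028094.
Margin = t* × SE = 2.028094 × 6.591 = 13.36717.
CI: 10.674 ± 13.36717 → (-2.693, 24.041).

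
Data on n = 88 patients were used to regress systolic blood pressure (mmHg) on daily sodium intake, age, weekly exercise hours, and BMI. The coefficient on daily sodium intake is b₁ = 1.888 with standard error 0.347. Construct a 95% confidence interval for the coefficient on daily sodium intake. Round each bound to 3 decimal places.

(1.198, 2.578)

df = n − k − 1 = 88 − 4 − 1 = 83.
t* = t_{0.025, 83} = 1.98896.
Margin = t* × SE = 1.98896 × 0.347 = 0.69017.
CI: 1.888 ± 0.69017 → (1.198, 2.578).
With 95% confidence, each one-unit increase in daily sodium intake is associated with a change of between 1.198 and 2.578 mmHg in systolic blood pressure, holding the other predictors fixed.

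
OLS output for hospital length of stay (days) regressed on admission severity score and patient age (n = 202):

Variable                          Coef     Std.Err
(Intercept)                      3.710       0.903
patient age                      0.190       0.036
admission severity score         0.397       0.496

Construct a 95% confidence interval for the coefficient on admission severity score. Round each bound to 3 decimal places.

Read off: b = 0.397, SE = 0.496 for admission severity score.
df = n − k − 1 = 202 − 2 − 1 = 199.
t* = t_{0.025, 199} = 1.971957.
Margin = t* × SE = 1.971957 × 0.496 = 0.97809.
CI: 0.397 ± 0.97809 → (-0.581, 1.375).

(-0.581, 1.375)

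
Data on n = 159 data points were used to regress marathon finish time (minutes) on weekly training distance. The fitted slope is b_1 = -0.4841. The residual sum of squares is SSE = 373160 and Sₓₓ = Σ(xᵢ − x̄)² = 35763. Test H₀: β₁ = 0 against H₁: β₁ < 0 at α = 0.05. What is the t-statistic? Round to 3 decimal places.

t = -1.878

MSE = SSE/(n − 2) = 373160/157 = 2376.82.
SE(b_1) = √(MSE/Sₓₓ) = √(2376.82/35763) = 0.257799.
t = -0.4841 / 0.257799 = -1.878.
df = n − 2 = 157.
One-sided p ≈ 0.0311, which is < 0.05, so reject H₀.
There is evidence that the true slope on weekly training distance is negative.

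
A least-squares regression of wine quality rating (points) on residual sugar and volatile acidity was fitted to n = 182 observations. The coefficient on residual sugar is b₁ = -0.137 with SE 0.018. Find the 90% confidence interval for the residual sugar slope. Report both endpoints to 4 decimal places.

(-0.1668, -0.1072)

df = n − k − 1 = 182 − 2 − 1 = 179.
t* = t_{0.05, 179} = 1.653411.
Margin = t* × SE = 1.653411 × 0.018 = 0.029761.
CI: -0.137 ± 0.029761 → (-0.1668, -0.1072).
With 90% confidence, each one-unit increase in residual sugar is associated with a change of between -0.1668 and -0.1072 points in wine quality rating, holding the other predictors fixed.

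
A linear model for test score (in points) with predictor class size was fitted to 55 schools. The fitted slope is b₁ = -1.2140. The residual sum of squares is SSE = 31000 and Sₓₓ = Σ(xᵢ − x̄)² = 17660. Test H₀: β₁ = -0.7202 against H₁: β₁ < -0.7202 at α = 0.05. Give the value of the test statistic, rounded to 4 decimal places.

MSE = SSE/(n − 2) = 31000/53 = 584.906.
SE(b₁) = √(MSE/Sₓₓ) = √(584.906/17660) = 0.18199.
t = (-1.2140 − (-0.7202)) / 0.18199 = -2.7133.
df = n − 2 = 53.
One-sided p ≈ 0.0045, which is < 0.05, so reject H₀.
There is evidence that the true slope on class size is below -0.7202 points per unit.

t = -2.7133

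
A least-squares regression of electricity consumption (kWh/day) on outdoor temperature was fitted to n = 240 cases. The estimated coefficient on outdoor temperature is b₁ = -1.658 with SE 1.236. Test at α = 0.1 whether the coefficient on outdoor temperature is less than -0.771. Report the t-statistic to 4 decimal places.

H₀: β₁ = -0.771 vs H₁: β₁ < -0.771.
t = (b₁ − β₁⁰)/SE = (-1.658 − (-0.771)) / 1.236 = -0.7176.
df = n − 2 = 240 − 2 = 238.
One-sided p ≈ 0.2368, which is ≥ 0.1, so fail to reject H₀.
The data do not give significant evidence that the true slope on outdoor temperature is below -0.771 kWh/day per unit.

t = -0.7176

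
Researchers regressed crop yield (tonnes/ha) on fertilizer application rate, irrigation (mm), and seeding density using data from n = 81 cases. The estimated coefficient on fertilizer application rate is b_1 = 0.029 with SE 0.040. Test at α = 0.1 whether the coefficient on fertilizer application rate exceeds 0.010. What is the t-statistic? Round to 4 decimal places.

H₀: β₁ = 0.010 vs H₁: β₁ > 0.010.
t = (b_1 − β₁⁰)/SE = (0.029 − 0.010) / 0.040 = 0.4750.
df = n − k − 1 = 81 − 3 − 1 = 77.
One-sided p ≈ 0.3181, which is ≥ 0.1, so fail to reject H₀.
The data do not give significant evidence that the true slope on fertilizer application rate exceeds 0.010 tonnes/ha per unit, holding the other predictors fixed.

t = 0.4750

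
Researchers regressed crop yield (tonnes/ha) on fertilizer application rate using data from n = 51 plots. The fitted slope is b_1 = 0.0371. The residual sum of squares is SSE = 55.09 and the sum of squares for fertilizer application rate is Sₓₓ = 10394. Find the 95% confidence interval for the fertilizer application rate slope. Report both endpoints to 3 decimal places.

MSE = SSE/(n − 2) = 55.09/49 = 1.12429.
SE(b_1) = √(MSE/Sₓₓ) = √(1.12429/10394) = 0.0104003.
df = n − 2 = 49.
t* = t_{0.025, 49} = 2.009575.
Margin = t* × SE = 2.009575 × 0.0104003 = 0.02090.
CI: 0.0371 ± 0.02090 → (0.016, 0.058).
With 95% confidence, each one-unit increase in fertilizer application rate is associated with a change of between 0.016 and 0.058 tonnes/ha in crop yield.

(0.016, 0.058)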